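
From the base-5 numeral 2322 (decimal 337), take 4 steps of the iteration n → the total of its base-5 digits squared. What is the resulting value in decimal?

337 = (2,3,2,2)_5 → 2² + 3² + 2² + 2² = 21
21 = (4,1)_5 → 4² + 1² = 17
17 = (3,2)_5 → 3² + 2² = 13
13 = (2,3)_5 → 2² + 3² = 13

13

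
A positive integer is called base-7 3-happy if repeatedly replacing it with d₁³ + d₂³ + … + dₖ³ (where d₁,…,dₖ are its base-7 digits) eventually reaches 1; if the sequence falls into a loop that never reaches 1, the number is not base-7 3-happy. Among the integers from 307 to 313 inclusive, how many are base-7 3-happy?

307: 307 → 433 → 343 → 1  (reaches 1)
308: 308 → 224 → 128 → 80 → 92 → 218 → 92  (repeats 92)
309: 309 → 225 → 129 → 99 → 9 → 9  (repeats 9)
310: 310 → 232 → 190 → 244 → 496 → 244  (repeats 244)
311: 311 → 251 → 341 → 557 → 137 → 197 → 65 → 17 → 35 → 125 → 251  (repeats 251)
312: 312 → 288 → 342 → 648 → 282 → 258 → 342  (repeats 342)
313: 313 → 349 → 217 → 91 → 217  (repeats 217)
base-7 3-happy: 307

1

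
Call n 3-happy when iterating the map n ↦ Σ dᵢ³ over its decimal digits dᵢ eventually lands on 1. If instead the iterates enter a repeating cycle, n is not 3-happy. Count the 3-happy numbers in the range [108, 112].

108: 108 → 513 → 153 → 153  (repeats 153)
109: 109 → 730 → 370 → 370  (repeats 370)
110: 110 → 2 → 8 → 512 → 134 → 92 → 737 → 713 → 371 → 371  (repeats 371)
111: 111 → 3 → 27 → 351 → 153 → 153  (repeats 153)
112: 112 → 10 → 1  (reaches 1)
3-happy: 112

1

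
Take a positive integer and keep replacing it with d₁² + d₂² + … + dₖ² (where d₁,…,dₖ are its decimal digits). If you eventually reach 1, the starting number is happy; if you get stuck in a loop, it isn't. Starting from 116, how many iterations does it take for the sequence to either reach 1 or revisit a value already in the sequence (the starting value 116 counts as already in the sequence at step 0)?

116 → 1² + 1² + 6² = 38
38 → 3² + 8² = 73
73 → 7² + 3² = 58
58 → 5² + 8² = 89
89 → 8² + 9² = 145
145 → 1² + 4² + 5² = 42
42 → 4² + 2² = 20
20 → 2² + 0² = 4
4 → 4² = 16
16 → 1² + 6² = 37
37 → 3² + 7² = 58  — 58 repeats.
That took 11 steps.

11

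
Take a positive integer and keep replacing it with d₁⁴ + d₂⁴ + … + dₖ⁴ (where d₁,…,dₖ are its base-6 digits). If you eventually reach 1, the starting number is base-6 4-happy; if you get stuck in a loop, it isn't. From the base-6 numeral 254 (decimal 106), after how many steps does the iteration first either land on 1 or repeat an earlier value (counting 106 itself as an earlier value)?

13

106 = (2,5,4)_6 → 897
897 = (4,0,5,3)_6 → 962
962 = (4,2,4,2)_6 → 544
544 = (2,3,0,4)_6 → 353
353 = (1,3,4,5)_6 → 963
963 = (4,2,4,3)_6 → 609
609 = (2,4,5,3)_6 → 978
978 = (4,3,1,0)_6 → 338
338 = (1,3,2,2)_6 → 114
114 = (3,1,0)_6 → 82
82 = (2,1,4)_6 → 273
273 = (1,1,3,3)_6 → 164
164 = (4,3,2)_6 → 353  — 353 repeats.
That took 13 steps.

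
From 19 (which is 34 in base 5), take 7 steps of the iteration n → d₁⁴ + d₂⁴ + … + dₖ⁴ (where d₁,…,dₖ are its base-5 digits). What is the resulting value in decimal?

19 = (3,4)_5 → 3⁴ + 4⁴ = 337
337 = (2,3,2,2)_5 → 2⁴ + 3⁴ + 2⁴ + 2⁴ = 129
129 = (1,0,0,4)_5 → 1⁴ + 0⁴ + 0⁴ + 4⁴ = 257
257 = (2,0,1,2)_5 → 2⁴ + 0⁴ + 1⁴ + 2⁴ = 33
33 = (1,1,3)_5 → 1⁴ + 1⁴ + 3⁴ = 83
83 = (3,1,3)_5 → 3⁴ + 1⁴ + 3⁴ = 163
163 = (1,1,2,3)_5 → 1⁴ + 1⁴ + 2⁴ + 3⁴ = 99

99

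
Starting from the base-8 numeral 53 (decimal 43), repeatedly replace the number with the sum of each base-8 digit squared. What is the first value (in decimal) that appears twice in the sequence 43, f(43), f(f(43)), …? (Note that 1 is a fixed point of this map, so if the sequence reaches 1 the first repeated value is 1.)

43 = (5,3)_8 → 5² + 3² = 25 + 9 = 34
34 = (4,2)_8 → 4² + 2² = 16 + 4 = 20
20 = (2,4)_8 → 2² + 4² = 4 + 16 = 20  — 20 already appeared earlier.

20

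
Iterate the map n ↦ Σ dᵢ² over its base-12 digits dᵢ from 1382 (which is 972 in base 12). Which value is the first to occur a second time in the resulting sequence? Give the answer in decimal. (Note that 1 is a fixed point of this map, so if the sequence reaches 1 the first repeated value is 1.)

125

1382 = (9,7,2)_12 → 9² + 7² + 2² = 134
134 = (11,2)_12 → 11² + 2² = 125
125 = (10,5)_12 → 10² + 5² = 125  — 125 already appeared earlier.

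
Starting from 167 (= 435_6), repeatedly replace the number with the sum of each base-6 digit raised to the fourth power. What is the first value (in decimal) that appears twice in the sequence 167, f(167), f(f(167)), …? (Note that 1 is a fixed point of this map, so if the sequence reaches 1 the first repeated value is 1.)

167 = (4,3,5)_6 → 4⁴ + 3⁴ + 5⁴ = 256 + 81 + 625 = 962
962 = (4,2,4,2)_6 → 4⁴ + 2⁴ + 4⁴ + 2⁴ = 256 + 16 + 256 + 16 = 544
544 = (2,3,0,4)_6 → 2⁴ + 3⁴ + 0⁴ + 4⁴ = 16 + 81 + 0 + 256 = 353
353 = (1,3,4,5)_6 → 1⁴ + 3⁴ + 4⁴ + 5⁴ = 1 + 81 + 256 + 625 = 963
963 = (4,2,4,3)_6 → 4⁴ + 2⁴ + 4⁴ + 3⁴ = 256 + 16 + 256 + 81 = 609
609 = (2,4,5,3)_6 → 2⁴ + 4⁴ + 5⁴ + 3⁴ = 16 + 256 + 625 + 81 = 978
978 = (4,3,1,0)_6 → 4⁴ + 3⁴ + 1⁴ + 0⁴ = 256 + 81 + 1 + 0 = 338
338 = (1,3,2,2)_6 → 1⁴ + 3⁴ + 2⁴ + 2⁴ = 1 + 81 + 16 + 16 = 114
114 = (3,1,0)_6 → 3⁴ + 1⁴ + 0⁴ = 81 + 1 + 0 = 82
82 = (2,1,4)_6 → 2⁴ + 1⁴ + 4⁴ = 16 + 1 + 256 = 273
273 = (1,1,3,3)_6 → 1⁴ + 1⁴ + 3⁴ + 3⁴ = 1 + 1 + 81 + 81 = 164
164 = (4,3,2)_6 → 4⁴ + 3⁴ + 2⁴ = 256 + 81 + 16 = 353  — 353 already appeared earlier.

353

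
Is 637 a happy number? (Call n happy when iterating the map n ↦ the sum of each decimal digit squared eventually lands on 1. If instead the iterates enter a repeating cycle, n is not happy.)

637 → 6² + 3² + 7² = 94
94 → 9² + 4² = 97
97 → 9² + 7² = 130
130 → 1² + 3² + 0² = 10
10 → 1² + 0² = 1  — reached 1.

happy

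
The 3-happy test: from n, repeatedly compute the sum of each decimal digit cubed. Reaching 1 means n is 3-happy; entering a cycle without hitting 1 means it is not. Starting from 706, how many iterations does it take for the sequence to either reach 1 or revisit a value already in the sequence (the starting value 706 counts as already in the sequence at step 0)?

8

706 → 7³ + 0³ + 6³ = 559
559 → 5³ + 5³ + 9³ = 979
979 → 9³ + 7³ + 9³ = 1801
1801 → 1³ + 8³ + 0³ + 1³ = 514
514 → 5³ + 1³ + 4³ = 190
190 → 1³ + 9³ + 0³ = 730
730 → 7³ + 3³ + 0³ = 370
370 → 3³ + 7³ + 0³ = 370  — 370 repeats.
That took 8 steps.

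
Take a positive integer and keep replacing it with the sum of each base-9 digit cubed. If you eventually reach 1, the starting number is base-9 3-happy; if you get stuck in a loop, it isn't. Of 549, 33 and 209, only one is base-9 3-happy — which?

549: 549 → 559 → 729 → 1  — reaches 1 (base-9 3-happy)
33: 33 → 243 → 27 → 27  — repeats 27 (not base-9 3-happy)
209: 209 → 141 → 433 → 153 → 513 → 243 → 27 → 27  — repeats 27 (not base-9 3-happy)

549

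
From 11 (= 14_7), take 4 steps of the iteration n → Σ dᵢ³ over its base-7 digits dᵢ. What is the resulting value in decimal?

125

11 = (1,4)_7 → 1³ + 4³ = 65
65 = (1,2,2)_7 → 1³ + 2³ + 2³ = 17
17 = (2,3)_7 → 2³ + 3³ = 35
35 = (5,0)_7 → 5³ + 0³ = 125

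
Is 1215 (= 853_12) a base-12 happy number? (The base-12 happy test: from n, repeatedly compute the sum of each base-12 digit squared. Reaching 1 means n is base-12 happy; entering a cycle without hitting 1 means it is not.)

not base-12 happy

1215 = (8,5,3)_12 → 98
98 = (8,2)_12 → 68
68 = (5,8)_12 → 89
89 = (7,5)_12 → 74
74 = (6,2)_12 → 40
40 = (3,4)_12 → 25
25 = (2,1)_12 → 5
5 = (5)_12 → 25  — 25 already seen; the sequence cycles without reaching 1.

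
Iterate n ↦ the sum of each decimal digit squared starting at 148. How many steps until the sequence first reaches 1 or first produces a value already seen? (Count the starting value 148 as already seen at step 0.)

12

148 → 1² + 4² + 8² = 1 + 16 + 64 = 81
81 → 8² + 1² = 64 + 1 = 65
65 → 6² + 5² = 36 + 25 = 61
61 → 6² + 1² = 36 + 1 = 37
37 → 3² + 7² = 9 + 49 = 58
58 → 5² + 8² = 25 + 64 = 89
89 → 8² + 9² = 64 + 81 = 145
145 → 1² + 4² + 5² = 1 + 16 + 25 = 42
42 → 4² + 2² = 16 + 4 = 20
20 → 2² + 0² = 4 + 0 = 4
4 → 4² = 16
16 → 1² + 6² = 1 + 36 = 37  — 37 repeats.
That took 12 steps.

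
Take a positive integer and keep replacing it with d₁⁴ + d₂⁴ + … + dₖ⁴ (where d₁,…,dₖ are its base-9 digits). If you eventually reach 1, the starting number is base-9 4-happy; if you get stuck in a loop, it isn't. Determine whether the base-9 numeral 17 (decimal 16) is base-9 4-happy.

16 = (1,7)_9 → 1⁴ + 7⁴ = 2402
2402 = (3,2,5,8)_9 → 3⁴ + 2⁴ + 5⁴ + 8⁴ = 4818
4818 = (6,5,4,3)_9 → 6⁴ + 5⁴ + 4⁴ + 3⁴ = 2258
2258 = (3,0,7,8)_9 → 3⁴ + 0⁴ + 7⁴ + 8⁴ = 6578
6578 = (1,0,0,1,8)_9 → 1⁴ + 0⁴ + 0⁴ + 1⁴ + 8⁴ = 4098
4098 = (5,5,5,3)_9 → 5⁴ + 5⁴ + 5⁴ + 3⁴ = 1956
1956 = (2,6,1,3)_9 → 2⁴ + 6⁴ + 1⁴ + 3⁴ = 1394
1394 = (1,8,1,8)_9 → 1⁴ + 8⁴ + 1⁴ + 8⁴ = 8194
8194 = (1,2,2,1,4)_9 → 1⁴ + 2⁴ + 2⁴ + 1⁴ + 4⁴ = 290
290 = (3,5,2)_9 → 3⁴ + 5⁴ + 2⁴ = 722
722 = (8,8,2)_9 → 8⁴ + 8⁴ + 2⁴ = 8208
8208 = (1,2,2,3,0)_9 → 1⁴ + 2⁴ + 2⁴ + 3⁴ + 0⁴ = 114
114 = (1,3,6)_9 → 1⁴ + 3⁴ + 6⁴ = 1378
1378 = (1,8,0,1)_9 → 1⁴ + 8⁴ + 0⁴ + 1⁴ = 4098  — 4098 already seen; the sequence cycles without reaching 1.

not base-9 4-happy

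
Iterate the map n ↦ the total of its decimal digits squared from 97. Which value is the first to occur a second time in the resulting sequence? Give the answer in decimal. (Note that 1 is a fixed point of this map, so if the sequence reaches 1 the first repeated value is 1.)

97 → 9² + 7² = 130
130 → 1² + 3² + 0² = 10
10 → 1² + 0² = 1  — reached the fixed point 1.
1 → 1, so 1 is the first repeated value.

1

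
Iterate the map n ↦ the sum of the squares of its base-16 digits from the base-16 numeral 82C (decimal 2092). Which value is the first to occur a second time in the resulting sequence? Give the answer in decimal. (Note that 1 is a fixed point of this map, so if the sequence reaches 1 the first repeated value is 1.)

169

2092 = (8,2,12)_16 → 8² + 2² + 12² = 64 + 4 + 144 = 212
212 = (13,4)_16 → 13² + 4² = 169 + 16 = 185
185 = (11,9)_16 → 11² + 9² = 121 + 81 = 202
202 = (12,10)_16 → 12² + 10² = 144 + 100 = 244
244 = (15,4)_16 → 15² + 4² = 225 + 16 = 241
241 = (15,1)_16 → 15² + 1² = 225 + 1 = 226
226 = (14,2)_16 → 14² + 2² = 196 + 4 = 200
200 = (12,8)_16 → 12² + 8² = 144 + 64 = 208
208 = (13,0)_16 → 13² + 0² = 169 + 0 = 169
169 = (10,9)_16 → 10² + 9² = 100 + 81 = 181
181 = (11,5)_16 → 11² + 5² = 121 + 25 = 146
146 = (9,2)_16 → 9² + 2² = 81 + 4 = 85
85 = (5,5)_16 → 5² + 5² = 25 + 25 = 50
50 = (3,2)_16 → 3² + 2² = 9 + 4 = 13
13 = (13)_16 → 13² = 169  — 169 already appeared earlier.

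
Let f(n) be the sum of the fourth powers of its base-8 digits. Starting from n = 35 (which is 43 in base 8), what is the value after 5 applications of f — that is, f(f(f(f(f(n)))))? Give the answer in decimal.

257

35 = (4,3)_8 → 337
337 = (5,2,1)_8 → 642
642 = (1,2,0,2)_8 → 33
33 = (4,1)_8 → 257
257 = (4,0,1)_8 → 257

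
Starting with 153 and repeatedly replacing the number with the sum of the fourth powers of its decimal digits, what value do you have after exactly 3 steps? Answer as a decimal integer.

153 → 707
707 → 4802
4802 → 4368

4368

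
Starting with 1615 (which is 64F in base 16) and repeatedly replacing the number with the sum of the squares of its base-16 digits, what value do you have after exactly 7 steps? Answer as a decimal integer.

1615 = (6,4,15)_16 → 6² + 4² + 15² = 277
277 = (1,1,5)_16 → 1² + 1² + 5² = 27
27 = (1,11)_16 → 1² + 11² = 122
122 = (7,10)_16 → 7² + 10² = 149
149 = (9,5)_16 → 9² + 5² = 106
106 = (6,10)_16 → 6² + 10² = 136
136 = (8,8)_16 → 8² + 8² = 128

128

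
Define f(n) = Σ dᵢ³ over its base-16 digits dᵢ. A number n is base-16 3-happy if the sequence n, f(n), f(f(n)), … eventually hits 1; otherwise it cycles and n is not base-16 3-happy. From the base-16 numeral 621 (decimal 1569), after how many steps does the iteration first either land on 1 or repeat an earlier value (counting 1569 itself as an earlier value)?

10

1569 = (6,2,1)_16 → 225
225 = (14,1)_16 → 2745
2745 = (10,11,9)_16 → 3060
3060 = (11,15,4)_16 → 4770
4770 = (1,2,10,2)_16 → 1017
1017 = (3,15,9)_16 → 4131
4131 = (1,0,2,3)_16 → 36
36 = (2,4)_16 → 72
72 = (4,8)_16 → 576
576 = (2,4,0)_16 → 72  — 72 repeats.
That took 10 steps.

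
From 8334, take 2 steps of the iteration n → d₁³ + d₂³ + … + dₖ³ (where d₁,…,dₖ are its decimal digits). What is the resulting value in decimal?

243

8334 → 8³ + 3³ + 3³ + 4³ = 630
630 → 6³ + 3³ + 0³ = 243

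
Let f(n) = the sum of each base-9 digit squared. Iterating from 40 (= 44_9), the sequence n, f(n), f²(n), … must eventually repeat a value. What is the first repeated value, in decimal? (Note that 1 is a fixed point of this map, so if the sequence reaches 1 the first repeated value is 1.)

74

40 = (4,4)_9 → 4² + 4² = 32
32 = (3,5)_9 → 3² + 5² = 34
34 = (3,7)_9 → 3² + 7² = 58
58 = (6,4)_9 → 6² + 4² = 52
52 = (5,7)_9 → 5² + 7² = 74
74 = (8,2)_9 → 8² + 2² = 68
68 = (7,5)_9 → 7² + 5² = 74  — 74 already appeared earlier.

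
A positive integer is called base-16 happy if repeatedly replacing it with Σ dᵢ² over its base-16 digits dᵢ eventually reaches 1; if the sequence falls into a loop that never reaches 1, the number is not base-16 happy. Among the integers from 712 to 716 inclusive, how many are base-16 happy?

712: 712 → 212 → 185 → 202 → 244 → 241 → 226 → 200 → 208 → 169 → 181 → 146 → 85 → 50 → 13 → 169  — not base-16 happy
713: 713 → 229 → 221 → 338 → 30 → 197 → 169 → 181 → 146 → 85 → 50 → 13 → 169  — not base-16 happy
714: 714 → 248 → 289 → 6 → 36 → 20 → 17 → 2 → 4 → 16 → 1  — base-16 happy
715: 715 → 269 → 170 → 200 → 208 → 169 → 181 → 146 → 85 → 50 → 13 → 169  — not base-16 happy
716: 716 → 292 → 21 → 26 → 101 → 61 → 178 → 125 → 218 → 269 → 170 → 200 → 208 → 169 → 181 → 146 → 85 → 50 → 13 → 169  — not base-16 happy
base-16 happy: 714

1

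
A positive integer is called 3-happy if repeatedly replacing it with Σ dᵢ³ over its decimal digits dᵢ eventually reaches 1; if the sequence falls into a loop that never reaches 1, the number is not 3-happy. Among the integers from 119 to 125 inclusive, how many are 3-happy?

119: 119 → 731 → 371 → 371  — not 3-happy
120: 120 → 9 → 729 → 1080 → 513 → 153 → 153  — not 3-happy
121: 121 → 10 → 1  — 3-happy
122: 122 → 17 → 344 → 155 → 251 → 134 → 92 → 737 → 713 → 371 → 371  — not 3-happy
123: 123 → 36 → 243 → 99 → 1458 → 702 → 351 → 153 → 153  — not 3-happy
124: 124 → 73 → 370 → 370  — not 3-happy
125: 125 → 134 → 92 → 737 → 713 → 371 → 371  — not 3-happy
3-happy: 121

1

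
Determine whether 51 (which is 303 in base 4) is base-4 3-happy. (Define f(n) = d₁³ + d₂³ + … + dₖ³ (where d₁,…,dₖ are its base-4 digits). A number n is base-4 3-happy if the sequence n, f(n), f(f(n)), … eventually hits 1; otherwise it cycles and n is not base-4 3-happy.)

not base-4 3-happy

51 = (3,0,3)_4 → 3³ + 0³ + 3³ = 27 + 0 + 27 = 54
54 = (3,1,2)_4 → 3³ + 1³ + 2³ = 27 + 1 + 8 = 36
36 = (2,1,0)_4 → 2³ + 1³ + 0³ = 8 + 1 + 0 = 9
9 = (2,1)_4 → 2³ + 1³ = 8 + 1 = 9  — 9 already seen; the sequence cycles without reaching 1.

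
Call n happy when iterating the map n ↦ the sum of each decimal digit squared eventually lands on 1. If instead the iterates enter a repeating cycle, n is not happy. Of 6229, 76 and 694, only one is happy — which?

694

6229: 6229 → 125 → 30 → 9 → 81 → 65 → 61 → 37 → 58 → 89 → 145 → 42 → 20 → 4 → 16 → 37  — repeats 37 (not happy)
76: 76 → 85 → 89 → 145 → 42 → 20 → 4 → 16 → 37 → 58 → 89  — repeats 89 (not happy)
694: 694 → 133 → 19 → 82 → 68 → 100 → 1  — reaches 1 (happy)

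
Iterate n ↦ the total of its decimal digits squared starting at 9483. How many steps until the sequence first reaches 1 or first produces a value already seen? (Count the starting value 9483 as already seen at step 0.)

14

9483 → 9² + 4² + 8² + 3² = 81 + 16 + 64 + 9 = 170
170 → 1² + 7² + 0² = 1 + 49 + 0 = 50
50 → 5² + 0² = 25 + 0 = 25
25 → 2² + 5² = 4 + 25 = 29
29 → 2² + 9² = 4 + 81 = 85
85 → 8² + 5² = 64 + 25 = 89
89 → 8² + 9² = 64 + 81 = 145
145 → 1² + 4² + 5² = 1 + 16 + 25 = 42
42 → 4² + 2² = 16 + 4 = 20
20 → 2² + 0² = 4 + 0 = 4
4 → 4² = 16
16 → 1² + 6² = 1 + 36 = 37
37 → 3² + 7² = 9 + 49 = 58
58 → 5² + 8² = 25 + 64 = 89  — 89 repeats.
That took 14 steps.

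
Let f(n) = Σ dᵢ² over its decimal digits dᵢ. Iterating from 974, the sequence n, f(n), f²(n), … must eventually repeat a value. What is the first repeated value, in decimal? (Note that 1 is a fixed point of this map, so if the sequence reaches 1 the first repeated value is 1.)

974 → 146
146 → 53
53 → 34
34 → 25
25 → 29
29 → 85
85 → 89
89 → 145
145 → 42
42 → 20
20 → 4
4 → 16
16 → 37
37 → 58
58 → 89  — 89 already appeared earlier.

89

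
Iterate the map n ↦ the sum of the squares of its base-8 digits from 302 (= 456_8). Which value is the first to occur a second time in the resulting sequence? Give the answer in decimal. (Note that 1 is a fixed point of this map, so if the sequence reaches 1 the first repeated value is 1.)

1

302 = (4,5,6)_8 → 4² + 5² + 6² = 16 + 25 + 36 = 77
77 = (1,1,5)_8 → 1² + 1² + 5² = 1 + 1 + 25 = 27
27 = (3,3)_8 → 3² + 3² = 9 + 9 = 18
18 = (2,2)_8 → 2² + 2² = 4 + 4 = 8
8 = (1,0)_8 → 1² + 0² = 1 + 0 = 1  — reached the fixed point 1.
1 → 1, so 1 is the first repeated value.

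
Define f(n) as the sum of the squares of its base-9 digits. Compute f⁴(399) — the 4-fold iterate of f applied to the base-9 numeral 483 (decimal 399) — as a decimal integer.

399 = (4,8,3)_9 → 4² + 8² + 3² = 16 + 64 + 9 = 89
89 = (1,0,8)_9 → 1² + 0² + 8² = 1 + 0 + 64 = 65
65 = (7,2)_9 → 7² + 2² = 49 + 4 = 53
53 = (5,8)_9 → 5² + 8² = 25 + 64 = 89

89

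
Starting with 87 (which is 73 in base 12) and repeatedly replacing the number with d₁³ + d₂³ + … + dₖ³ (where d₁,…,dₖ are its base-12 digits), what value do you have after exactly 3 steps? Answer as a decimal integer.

87 = (7,3)_12 → 7³ + 3³ = 343 + 27 = 370
370 = (2,6,10)_12 → 2³ + 6³ + 10³ = 8 + 216 + 1000 = 1224
1224 = (8,6,0)_12 → 8³ + 6³ + 0³ = 512 + 216 + 0 = 728

728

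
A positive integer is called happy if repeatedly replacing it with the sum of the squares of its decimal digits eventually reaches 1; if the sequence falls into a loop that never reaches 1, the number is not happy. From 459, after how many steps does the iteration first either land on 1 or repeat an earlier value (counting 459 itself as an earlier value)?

14

459 → 4² + 5² + 9² = 16 + 25 + 81 = 122
122 → 1² + 2² + 2² = 1 + 4 + 4 = 9
9 → 9² = 81
81 → 8² + 1² = 64 + 1 = 65
65 → 6² + 5² = 36 + 25 = 61
61 → 6² + 1² = 36 + 1 = 37
37 → 3² + 7² = 9 + 49 = 58
58 → 5² + 8² = 25 + 64 = 89
89 → 8² + 9² = 64 + 81 = 145
145 → 1² + 4² + 5² = 1 + 16 + 25 = 42
42 → 4² + 2² = 16 + 4 = 20
20 → 2² + 0² = 4 + 0 = 4
4 → 4² = 16
16 → 1² + 6² = 1 + 36 = 37  — 37 repeats.
That took 14 steps.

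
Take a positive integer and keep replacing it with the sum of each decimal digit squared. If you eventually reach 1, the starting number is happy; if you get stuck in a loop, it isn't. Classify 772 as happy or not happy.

772 → 7² + 7² + 2² = 102
102 → 1² + 0² + 2² = 5
5 → 5² = 25
25 → 2² + 5² = 29
29 → 2² + 9² = 85
85 → 8² + 5² = 89
89 → 8² + 9² = 145
145 → 1² + 4² + 5² = 42
42 → 4² + 2² = 20
20 → 2² + 0² = 4
4 → 4² = 16
16 → 1² + 6² = 37
37 → 3² + 7² = 58
58 → 5² + 8² = 89  — 89 already seen; the sequence cycles without reaching 1.

not happy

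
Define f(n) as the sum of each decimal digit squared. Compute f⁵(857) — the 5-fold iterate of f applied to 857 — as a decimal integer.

37

857 → 8² + 5² + 7² = 138
138 → 1² + 3² + 8² = 74
74 → 7² + 4² = 65
65 → 6² + 5² = 61
61 → 6² + 1² = 37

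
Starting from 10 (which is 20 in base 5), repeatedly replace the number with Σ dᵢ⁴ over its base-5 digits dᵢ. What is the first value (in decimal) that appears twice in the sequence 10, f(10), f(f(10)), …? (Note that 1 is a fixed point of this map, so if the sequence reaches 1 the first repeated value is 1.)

10 = (2,0)_5 → 2⁴ + 0⁴ = 16 + 0 = 16
16 = (3,1)_5 → 3⁴ + 1⁴ = 81 + 1 = 82
82 = (3,1,2)_5 → 3⁴ + 1⁴ + 2⁴ = 81 + 1 + 16 = 98
98 = (3,4,3)_5 → 3⁴ + 4⁴ + 3⁴ = 81 + 256 + 81 = 418
418 = (3,1,3,3)_5 → 3⁴ + 1⁴ + 3⁴ + 3⁴ = 81 + 1 + 81 + 81 = 244
244 = (1,4,3,4)_5 → 1⁴ + 4⁴ + 3⁴ + 4⁴ = 1 + 256 + 81 + 256 = 594
594 = (4,3,3,4)_5 → 4⁴ + 3⁴ + 3⁴ + 4⁴ = 256 + 81 + 81 + 256 = 674
674 = (1,0,1,4,4)_5 → 1⁴ + 0⁴ + 1⁴ + 4⁴ + 4⁴ = 1 + 0 + 1 + 256 + 256 = 514
514 = (4,0,2,4)_5 → 4⁴ + 0⁴ + 2⁴ + 4⁴ = 256 + 0 + 16 + 256 = 528
528 = (4,1,0,3)_5 → 4⁴ + 1⁴ + 0⁴ + 3⁴ = 256 + 1 + 0 + 81 = 338
338 = (2,3,2,3)_5 → 2⁴ + 3⁴ + 2⁴ + 3⁴ = 16 + 81 + 16 + 81 = 194
194 = (1,2,3,4)_5 → 1⁴ + 2⁴ + 3⁴ + 4⁴ = 1 + 16 + 81 + 256 = 354
354 = (2,4,0,4)_5 → 2⁴ + 4⁴ + 0⁴ + 4⁴ = 16 + 256 + 0 + 256 = 528  — 528 already appeared earlier.

528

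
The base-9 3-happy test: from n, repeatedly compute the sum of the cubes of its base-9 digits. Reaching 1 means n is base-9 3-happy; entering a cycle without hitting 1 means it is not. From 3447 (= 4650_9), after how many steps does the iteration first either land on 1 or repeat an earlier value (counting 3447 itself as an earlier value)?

3447 = (4,6,5,0)_9 → 405
405 = (5,0,0)_9 → 125
125 = (1,4,8)_9 → 577
577 = (7,1,1)_9 → 345
345 = (4,2,3)_9 → 99
99 = (1,2,0)_9 → 9
9 = (1,0)_9 → 1  — reached 1.
That took 7 steps.

7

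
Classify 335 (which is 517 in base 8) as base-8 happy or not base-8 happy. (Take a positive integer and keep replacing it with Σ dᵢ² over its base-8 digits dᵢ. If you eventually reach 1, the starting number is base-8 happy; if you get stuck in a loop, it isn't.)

335 = (5,1,7)_8 → 75
75 = (1,1,3)_8 → 11
11 = (1,3)_8 → 10
10 = (1,2)_8 → 5
5 = (5)_8 → 25
25 = (3,1)_8 → 10  — 10 already seen; the sequence cycles without reaching 1.

not base-8 happy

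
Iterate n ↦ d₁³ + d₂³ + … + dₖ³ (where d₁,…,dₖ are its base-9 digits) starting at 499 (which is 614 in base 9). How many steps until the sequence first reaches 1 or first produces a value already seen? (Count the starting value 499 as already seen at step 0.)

4

499 = (6,1,4)_9 → 6³ + 1³ + 4³ = 281
281 = (3,4,2)_9 → 3³ + 4³ + 2³ = 99
99 = (1,2,0)_9 → 1³ + 2³ + 0³ = 9
9 = (1,0)_9 → 1³ + 0³ = 1  — reached 1.
That took 4 steps.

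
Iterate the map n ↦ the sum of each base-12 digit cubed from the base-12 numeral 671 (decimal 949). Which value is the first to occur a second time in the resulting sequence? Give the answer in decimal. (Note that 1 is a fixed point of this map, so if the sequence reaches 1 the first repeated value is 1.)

949 = (6,7,1)_12 → 560
560 = (3,10,8)_12 → 1539
1539 = (10,8,3)_12 → 1539  — 1539 already appeared earlier.

1539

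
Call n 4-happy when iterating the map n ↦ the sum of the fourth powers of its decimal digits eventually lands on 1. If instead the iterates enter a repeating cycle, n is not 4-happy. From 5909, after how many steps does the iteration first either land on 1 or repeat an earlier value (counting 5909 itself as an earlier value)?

5909 → 13747
13747 → 5140
5140 → 882
882 → 8208
8208 → 8208  — 8208 repeats.
That took 5 steps.

5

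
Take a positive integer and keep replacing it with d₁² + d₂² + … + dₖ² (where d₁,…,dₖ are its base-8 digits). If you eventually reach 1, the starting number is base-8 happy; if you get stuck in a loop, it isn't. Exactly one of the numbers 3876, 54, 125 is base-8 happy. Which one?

3876: 3876 → 97 → 18 → 8 → 1  — reaches 1 (base-8 happy)
54: 54 → 72 → 2 → 4 → 16 → 4  — repeats 4 (not base-8 happy)
125: 125 → 75 → 11 → 10 → 5 → 25 → 10  — repeats 10 (not base-8 happy)

3876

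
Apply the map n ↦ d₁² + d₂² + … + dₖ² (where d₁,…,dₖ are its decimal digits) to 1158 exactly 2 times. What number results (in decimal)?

82

1158 → 1² + 1² + 5² + 8² = 1 + 1 + 25 + 64 = 91
91 → 9² + 1² = 81 + 1 = 82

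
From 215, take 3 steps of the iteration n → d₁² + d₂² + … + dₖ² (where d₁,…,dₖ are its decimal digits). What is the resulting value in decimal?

81

215 → 2² + 1² + 5² = 4 + 1 + 25 = 30
30 → 3² + 0² = 9 + 0 = 9
9 → 9² = 81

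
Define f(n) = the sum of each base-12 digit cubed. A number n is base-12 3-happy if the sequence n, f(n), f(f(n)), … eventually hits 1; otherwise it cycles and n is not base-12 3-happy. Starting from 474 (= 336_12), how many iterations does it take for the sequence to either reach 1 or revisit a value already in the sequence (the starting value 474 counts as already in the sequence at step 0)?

11

474 = (3,3,6)_12 → 3³ + 3³ + 6³ = 270
270 = (1,10,6)_12 → 1³ + 10³ + 6³ = 1217
1217 = (8,5,5)_12 → 8³ + 5³ + 5³ = 762
762 = (5,3,6)_12 → 5³ + 3³ + 6³ = 368
368 = (2,6,8)_12 → 2³ + 6³ + 8³ = 736
736 = (5,1,4)_12 → 5³ + 1³ + 4³ = 190
190 = (1,3,10)_12 → 1³ + 3³ + 10³ = 1028
1028 = (7,1,8)_12 → 7³ + 1³ + 8³ = 856
856 = (5,11,4)_12 → 5³ + 11³ + 4³ = 1520
1520 = (10,6,8)_12 → 10³ + 6³ + 8³ = 1728
1728 = (1,0,0,0)_12 → 1³ + 0³ + 0³ + 0³ = 1  — reached 1.
That took 11 steps.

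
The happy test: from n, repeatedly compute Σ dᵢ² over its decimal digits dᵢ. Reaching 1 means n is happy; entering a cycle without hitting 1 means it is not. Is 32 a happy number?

32 → 3² + 2² = 9 + 4 = 13
13 → 1² + 3² = 1 + 9 = 10
10 → 1² + 0² = 1 + 0 = 1  — reached 1.

happy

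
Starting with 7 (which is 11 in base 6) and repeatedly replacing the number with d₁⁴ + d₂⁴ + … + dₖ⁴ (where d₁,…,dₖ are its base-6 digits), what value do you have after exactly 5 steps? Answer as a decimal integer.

353

7 = (1,1)_6 → 1⁴ + 1⁴ = 2
2 = (2)_6 → 2⁴ = 16
16 = (2,4)_6 → 2⁴ + 4⁴ = 272
272 = (1,1,3,2)_6 → 1⁴ + 1⁴ + 3⁴ + 2⁴ = 99
99 = (2,4,3)_6 → 2⁴ + 4⁴ + 3⁴ = 353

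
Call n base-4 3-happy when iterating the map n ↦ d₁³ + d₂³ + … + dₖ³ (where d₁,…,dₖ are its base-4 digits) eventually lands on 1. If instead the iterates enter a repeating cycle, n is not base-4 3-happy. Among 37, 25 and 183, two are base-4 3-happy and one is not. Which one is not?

37: 37 → 10 → 16 → 1  — reaches 1 (base-4 3-happy)
25: 25 → 10 → 16 → 1  — reaches 1 (base-4 3-happy)
183: 183 → 63 → 81 → 3 → 27 → 36 → 9 → 9  — repeats 9 (not base-4 3-happy)

183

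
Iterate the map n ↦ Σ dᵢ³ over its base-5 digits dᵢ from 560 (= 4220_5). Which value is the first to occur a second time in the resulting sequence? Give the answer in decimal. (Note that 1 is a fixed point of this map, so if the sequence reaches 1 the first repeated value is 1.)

560 = (4,2,2,0)_5 → 4³ + 2³ + 2³ + 0³ = 64 + 8 + 8 + 0 = 80
80 = (3,1,0)_5 → 3³ + 1³ + 0³ = 27 + 1 + 0 = 28
28 = (1,0,3)_5 → 1³ + 0³ + 3³ = 1 + 0 + 27 = 28  — 28 already appeared earlier.

28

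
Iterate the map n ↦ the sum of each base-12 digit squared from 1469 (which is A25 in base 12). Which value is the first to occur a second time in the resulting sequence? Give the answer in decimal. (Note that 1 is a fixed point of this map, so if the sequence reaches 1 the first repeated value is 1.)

1469 = (10,2,5)_12 → 10² + 2² + 5² = 100 + 4 + 25 = 129
129 = (10,9)_12 → 10² + 9² = 100 + 81 = 181
181 = (1,3,1)_12 → 1² + 3² + 1² = 1 + 9 + 1 = 11
11 = (11)_12 → 11² = 121
121 = (10,1)_12 → 10² + 1² = 100 + 1 = 101
101 = (8,5)_12 → 8² + 5² = 64 + 25 = 89
89 = (7,5)_12 → 7² + 5² = 49 + 25 = 74
74 = (6,2)_12 → 6² + 2² = 36 + 4 = 40
40 = (3,4)_12 → 3² + 4² = 9 + 16 = 25
25 = (2,1)_12 → 2² + 1² = 4 + 1 = 5
5 = (5)_12 → 5² = 25  — 25 already appeared earlier.

25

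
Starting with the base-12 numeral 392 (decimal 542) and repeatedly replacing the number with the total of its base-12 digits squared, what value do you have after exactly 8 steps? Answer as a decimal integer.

104

542 = (3,9,2)_12 → 94
94 = (7,10)_12 → 149
149 = (1,0,5)_12 → 26
26 = (2,2)_12 → 8
8 = (8)_12 → 64
64 = (5,4)_12 → 41
41 = (3,5)_12 → 34
34 = (2,10)_12 → 104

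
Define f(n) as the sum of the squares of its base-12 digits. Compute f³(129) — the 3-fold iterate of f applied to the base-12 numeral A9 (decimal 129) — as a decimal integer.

129 = (10,9)_12 → 181
181 = (1,3,1)_12 → 11
11 = (11)_12 → 121

121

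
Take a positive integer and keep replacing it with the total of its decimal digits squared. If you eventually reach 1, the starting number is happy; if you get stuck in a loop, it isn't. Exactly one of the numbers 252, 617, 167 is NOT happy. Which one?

252

252: 252 → 33 → 18 → 65 → 61 → 37 → 58 → 89 → 145 → 42 → 20 → 4 → 16 → 37  — repeats 37 (not happy)
617: 617 → 86 → 100 → 1  — reaches 1 (happy)
167: 167 → 86 → 100 → 1  — reaches 1 (happy)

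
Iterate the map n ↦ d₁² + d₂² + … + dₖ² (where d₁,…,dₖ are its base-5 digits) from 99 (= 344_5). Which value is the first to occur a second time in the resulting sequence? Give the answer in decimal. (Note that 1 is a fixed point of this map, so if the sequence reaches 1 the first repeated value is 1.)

99 = (3,4,4)_5 → 3² + 4² + 4² = 9 + 16 + 16 = 41
41 = (1,3,1)_5 → 1² + 3² + 1² = 1 + 9 + 1 = 11
11 = (2,1)_5 → 2² + 1² = 4 + 1 = 5
5 = (1,0)_5 → 1² + 0² = 1 + 0 = 1  — reached the fixed point 1.
1 → 1, so 1 is the first repeated value.

1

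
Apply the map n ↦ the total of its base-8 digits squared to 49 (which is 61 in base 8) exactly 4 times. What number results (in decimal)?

49 = (6,1)_8 → 6² + 1² = 36 + 1 = 37
37 = (4,5)_8 → 4² + 5² = 16 + 25 = 41
41 = (5,1)_8 → 5² + 1² = 25 + 1 = 26
26 = (3,2)_8 → 3² + 2² = 9 + 4 = 13

13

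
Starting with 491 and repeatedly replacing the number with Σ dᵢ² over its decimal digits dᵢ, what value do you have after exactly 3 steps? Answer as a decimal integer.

491 → 98
98 → 145
145 → 42

42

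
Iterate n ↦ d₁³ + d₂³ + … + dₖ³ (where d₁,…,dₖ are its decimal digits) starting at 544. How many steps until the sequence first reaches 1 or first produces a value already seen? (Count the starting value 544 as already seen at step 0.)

544 → 5³ + 4³ + 4³ = 125 + 64 + 64 = 253
253 → 2³ + 5³ + 3³ = 8 + 125 + 27 = 160
160 → 1³ + 6³ + 0³ = 1 + 216 + 0 = 217
217 → 2³ + 1³ + 7³ = 8 + 1 + 343 = 352
352 → 3³ + 5³ + 2³ = 27 + 125 + 8 = 160  — 160 repeats.
That took 5 steps.

5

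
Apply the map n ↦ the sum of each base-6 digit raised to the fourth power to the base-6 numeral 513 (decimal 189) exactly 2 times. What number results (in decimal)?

788

189 = (5,1,3)_6 → 707
707 = (3,1,3,5)_6 → 788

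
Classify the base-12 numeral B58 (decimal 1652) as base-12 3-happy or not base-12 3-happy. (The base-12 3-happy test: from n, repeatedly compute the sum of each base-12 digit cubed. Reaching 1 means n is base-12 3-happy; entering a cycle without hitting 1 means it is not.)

not base-12 3-happy

1652 = (11,5,8)_12 → 11³ + 5³ + 8³ = 1968
1968 = (1,1,8,0)_12 → 1³ + 1³ + 8³ + 0³ = 514
514 = (3,6,10)_12 → 3³ + 6³ + 10³ = 1243
1243 = (8,7,7)_12 → 8³ + 7³ + 7³ = 1198
1198 = (8,3,10)_12 → 8³ + 3³ + 10³ = 1539
1539 = (10,8,3)_12 → 10³ + 8³ + 3³ = 1539  — 1539 already seen; the sequence cycles without reaching 1.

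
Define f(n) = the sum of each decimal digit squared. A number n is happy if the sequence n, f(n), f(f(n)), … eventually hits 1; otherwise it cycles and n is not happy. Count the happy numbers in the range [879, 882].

879: 879 → 194 → 98 → 145 → 42 → 20 → 4 → 16 → 37 → 58 → 89 → 145  (repeats 145)
880: 880 → 128 → 69 → 117 → 51 → 26 → 40 → 16 → 37 → 58 → 89 → 145 → 42 → 20 → 4 → 16  (repeats 16)
881: 881 → 129 → 86 → 100 → 1  (reaches 1)
882: 882 → 132 → 14 → 17 → 50 → 25 → 29 → 85 → 89 → 145 → 42 → 20 → 4 → 16 → 37 → 58 → 89  (repeats 89)
happy: 881

1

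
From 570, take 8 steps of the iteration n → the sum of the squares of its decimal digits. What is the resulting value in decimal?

570 → 74
74 → 65
65 → 61
61 → 37
37 → 58
58 → 89
89 → 145
145 → 42

42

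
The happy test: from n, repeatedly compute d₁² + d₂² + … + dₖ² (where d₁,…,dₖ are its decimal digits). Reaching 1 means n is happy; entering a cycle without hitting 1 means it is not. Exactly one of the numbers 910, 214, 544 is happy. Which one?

910: 910 → 82 → 68 → 100 → 1  — reaches 1 (happy)
214: 214 → 21 → 5 → 25 → 29 → 85 → 89 → 145 → 42 → 20 → 4 → 16 → 37 → 58 → 89  — repeats 89 (not happy)
544: 544 → 57 → 74 → 65 → 61 → 37 → 58 → 89 → 145 → 42 → 20 → 4 → 16 → 37  — repeats 37 (not happy)

910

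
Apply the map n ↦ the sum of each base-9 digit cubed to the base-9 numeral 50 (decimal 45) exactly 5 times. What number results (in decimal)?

45 = (5,0)_9 → 5³ + 0³ = 125 + 0 = 125
125 = (1,4,8)_9 → 1³ + 4³ + 8³ = 1 + 64 + 512 = 577
577 = (7,1,1)_9 → 7³ + 1³ + 1³ = 343 + 1 + 1 = 345
345 = (4,2,3)_9 → 4³ + 2³ + 3³ = 64 + 8 + 27 = 99
99 = (1,2,0)_9 → 1³ + 2³ + 0³ = 1 + 8 + 0 = 9

9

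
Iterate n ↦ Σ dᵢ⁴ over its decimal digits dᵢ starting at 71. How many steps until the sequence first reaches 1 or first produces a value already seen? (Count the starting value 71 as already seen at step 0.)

71 → 7⁴ + 1⁴ = 2401 + 1 = 2402
2402 → 2⁴ + 4⁴ + 0⁴ + 2⁴ = 16 + 256 + 0 + 16 = 288
288 → 2⁴ + 8⁴ + 8⁴ = 16 + 4096 + 4096 = 8208
8208 → 8⁴ + 2⁴ + 0⁴ + 8⁴ = 4096 + 16 + 0 + 4096 = 8208  — 8208 repeats.
That took 4 steps.

4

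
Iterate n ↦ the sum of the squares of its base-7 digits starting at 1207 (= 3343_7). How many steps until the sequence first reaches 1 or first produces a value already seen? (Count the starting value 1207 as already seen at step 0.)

6

1207 = (3,3,4,3)_7 → 3² + 3² + 4² + 3² = 9 + 9 + 16 + 9 = 43
43 = (6,1)_7 → 6² + 1² = 36 + 1 = 37
37 = (5,2)_7 → 5² + 2² = 25 + 4 = 29
29 = (4,1)_7 → 4² + 1² = 16 + 1 = 17
17 = (2,3)_7 → 2² + 3² = 4 + 9 = 13
13 = (1,6)_7 → 1² + 6² = 1 + 36 = 37  — 37 repeats.
That took 6 steps.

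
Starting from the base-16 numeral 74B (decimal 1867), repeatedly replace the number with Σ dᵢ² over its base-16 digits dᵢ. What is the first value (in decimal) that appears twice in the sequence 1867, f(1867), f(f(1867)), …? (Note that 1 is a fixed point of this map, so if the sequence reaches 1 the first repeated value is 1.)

1867 = (7,4,11)_16 → 7² + 4² + 11² = 49 + 16 + 121 = 186
186 = (11,10)_16 → 11² + 10² = 121 + 100 = 221
221 = (13,13)_16 → 13² + 13² = 169 + 169 = 338
338 = (1,5,2)_16 → 1² + 5² + 2² = 1 + 25 + 4 = 30
30 = (1,14)_16 → 1² + 14² = 1 + 196 = 197
197 = (12,5)_16 → 12² + 5² = 144 + 25 = 169
169 = (10,9)_16 → 10² + 9² = 100 + 81 = 181
181 = (11,5)_16 → 11² + 5² = 121 + 25 = 146
146 = (9,2)_16 → 9² + 2² = 81 + 4 = 85
85 = (5,5)_16 → 5² + 5² = 25 + 25 = 50
50 = (3,2)_16 → 3² + 2² = 9 + 4 = 13
13 = (13)_16 → 13² = 169  — 169 already appeared earlier.

169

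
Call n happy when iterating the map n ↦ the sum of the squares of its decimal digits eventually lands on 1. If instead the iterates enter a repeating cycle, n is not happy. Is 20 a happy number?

20 → 2² + 0² = 4
4 → 4² = 16
16 → 1² + 6² = 37
37 → 3² + 7² = 58
58 → 5² + 8² = 89
89 → 8² + 9² = 145
145 → 1² + 4² + 5² = 42
42 → 4² + 2² = 20  — 20 already seen; the sequence cycles without reaching 1.

not happy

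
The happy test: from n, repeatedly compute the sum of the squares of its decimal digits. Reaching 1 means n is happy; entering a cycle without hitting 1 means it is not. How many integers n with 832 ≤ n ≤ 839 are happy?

832: 832 → 77 → 98 → 145 → 42 → 20 → 4 → 16 → 37 → 58 → 89 → 145  — not happy
833: 833 → 82 → 68 → 100 → 1  — happy
834: 834 → 89 → 145 → 42 → 20 → 4 → 16 → 37 → 58 → 89  — not happy
835: 835 → 98 → 145 → 42 → 20 → 4 → 16 → 37 → 58 → 89 → 145  — not happy
836: 836 → 109 → 82 → 68 → 100 → 1  — happy
837: 837 → 122 → 9 → 81 → 65 → 61 → 37 → 58 → 89 → 145 → 42 → 20 → 4 → 16 → 37  — not happy
838: 838 → 137 → 59 → 106 → 37 → 58 → 89 → 145 → 42 → 20 → 4 → 16 → 37  — not happy
839: 839 → 154 → 42 → 20 → 4 → 16 → 37 → 58 → 89 → 145 → 42  — not happy
happy: 833, 836

2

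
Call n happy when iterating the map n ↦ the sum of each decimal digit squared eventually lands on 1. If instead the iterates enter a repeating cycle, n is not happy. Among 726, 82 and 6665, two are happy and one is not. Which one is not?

726: 726 → 89 → 145 → 42 → 20 → 4 → 16 → 37 → 58 → 89  — repeats 89 (not happy)
82: 82 → 68 → 100 → 1  — reaches 1 (happy)
6665: 6665 → 133 → 19 → 82 → 68 → 100 → 1  — reaches 1 (happy)

726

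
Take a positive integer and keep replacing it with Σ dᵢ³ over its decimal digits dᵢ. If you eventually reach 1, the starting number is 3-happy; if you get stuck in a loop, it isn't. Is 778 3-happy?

778 → 7³ + 7³ + 8³ = 1198
1198 → 1³ + 1³ + 9³ + 8³ = 1243
1243 → 1³ + 2³ + 4³ + 3³ = 100
100 → 1³ + 0³ + 0³ = 1  — reached 1.

3-happy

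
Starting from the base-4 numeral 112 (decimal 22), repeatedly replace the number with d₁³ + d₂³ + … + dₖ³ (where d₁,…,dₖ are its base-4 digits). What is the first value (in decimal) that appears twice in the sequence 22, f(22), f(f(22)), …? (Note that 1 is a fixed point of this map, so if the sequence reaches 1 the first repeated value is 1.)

1

22 = (1,1,2)_4 → 1³ + 1³ + 2³ = 1 + 1 + 8 = 10
10 = (2,2)_4 → 2³ + 2³ = 8 + 8 = 16
16 = (1,0,0)_4 → 1³ + 0³ + 0³ = 1 + 0 + 0 = 1  — reached the fixed point 1.
1 → 1, so 1 is the first repeated value.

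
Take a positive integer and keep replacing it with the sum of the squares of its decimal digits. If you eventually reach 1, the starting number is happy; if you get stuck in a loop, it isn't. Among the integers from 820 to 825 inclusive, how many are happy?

1

820: 820 → 68 → 100 → 1  (reaches 1)
821: 821 → 69 → 117 → 51 → 26 → 40 → 16 → 37 → 58 → 89 → 145 → 42 → 20 → 4 → 16  (repeats 16)
822: 822 → 72 → 53 → 34 → 25 → 29 → 85 → 89 → 145 → 42 → 20 → 4 → 16 → 37 → 58 → 89  (repeats 89)
823: 823 → 77 → 98 → 145 → 42 → 20 → 4 → 16 → 37 → 58 → 89 → 145  (repeats 145)
824: 824 → 84 → 80 → 64 → 52 → 29 → 85 → 89 → 145 → 42 → 20 → 4 → 16 → 37 → 58 → 89  (repeats 89)
825: 825 → 93 → 90 → 81 → 65 → 61 → 37 → 58 → 89 → 145 → 42 → 20 → 4 → 16 → 37  (repeats 37)
happy: 820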